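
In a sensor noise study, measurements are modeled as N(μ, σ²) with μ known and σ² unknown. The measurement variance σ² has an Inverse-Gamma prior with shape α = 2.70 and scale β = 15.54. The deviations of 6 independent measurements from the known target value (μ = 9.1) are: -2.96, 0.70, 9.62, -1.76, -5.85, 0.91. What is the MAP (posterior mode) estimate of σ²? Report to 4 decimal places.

With known mean μ and an Inverse-Gamma(α, β) prior on σ², the Normal likelihood is conjugate: posterior is Inv-Gamma(α + n/2, β + Σ(xᵢ−μ)²/2).
Σ(xᵢ−μ)² = (-2.96)² + (0.70)² + (9.62)² + (-1.76)² + (-5.85)² + (0.91)² = 139.9442.
Posterior: Inv-Gamma(2.70 + 6/2, 15.54 + 139.9442/2) = Inv-Gamma(5.70, 85.51210).
Mode = β/(α+1) = 85.51210/6.70 = 12.7630.

12.7630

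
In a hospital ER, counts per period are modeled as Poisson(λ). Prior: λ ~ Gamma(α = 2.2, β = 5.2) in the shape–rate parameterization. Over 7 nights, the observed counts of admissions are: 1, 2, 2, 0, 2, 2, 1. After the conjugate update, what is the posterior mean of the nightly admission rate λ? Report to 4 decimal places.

With a Gamma(shape α, rate β) prior, the Poisson likelihood is conjugate: the posterior is Gamma(α + ΣXᵢ, β + n).
Sum of counts S = 10 over n = 7 nights.
Posterior: Gamma(α+S, β+n) = Gamma(2.2+10, 5.2+7) = Gamma(12.2, 12.2).
Posterior mean = α/β = 12.2/12.2 = 1.0000.

1.0000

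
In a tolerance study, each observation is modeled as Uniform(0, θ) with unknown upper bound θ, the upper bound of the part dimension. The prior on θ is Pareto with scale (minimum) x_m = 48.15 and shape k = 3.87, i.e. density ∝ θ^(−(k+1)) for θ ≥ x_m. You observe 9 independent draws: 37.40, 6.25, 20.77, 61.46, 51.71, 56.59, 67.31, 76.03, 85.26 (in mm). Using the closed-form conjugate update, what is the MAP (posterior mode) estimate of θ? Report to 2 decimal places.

A Pareto(scale x_m, shape k) prior on the upper bound θ of Uniform(0, θ) is conjugate: posterior is Pareto(max(x_m, max xᵢ), k + n).
Sample maximum = 85.26; prior scale x_m = 48.15 → posterior scale = max = 85.26.
Posterior shape = 3.87 + 9 = 12.87.
The Pareto density is decreasing on [x_m, ∞), so the mode is x_m = 85.26.

85.26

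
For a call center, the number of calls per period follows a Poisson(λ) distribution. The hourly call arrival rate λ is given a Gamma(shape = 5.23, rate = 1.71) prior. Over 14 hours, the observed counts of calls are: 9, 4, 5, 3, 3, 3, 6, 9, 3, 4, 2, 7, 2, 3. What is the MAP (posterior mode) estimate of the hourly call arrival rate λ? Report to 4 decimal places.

With a Gamma(shape α, rate β) prior, the Poisson likelihood is conjugate: the posterior is Gamma(α + ΣXᵢ, β + n).
Sum of counts S = 63 over n = 14 hours.
Posterior: Gamma(α+S, β+n) = Gamma(5.23+63, 1.71+14) = Gamma(68.23, 15.71).
Mode of Gamma(α,β) for α≥1 is (α−1)/β = 67.23/15.71 = 4.2794.

4.2794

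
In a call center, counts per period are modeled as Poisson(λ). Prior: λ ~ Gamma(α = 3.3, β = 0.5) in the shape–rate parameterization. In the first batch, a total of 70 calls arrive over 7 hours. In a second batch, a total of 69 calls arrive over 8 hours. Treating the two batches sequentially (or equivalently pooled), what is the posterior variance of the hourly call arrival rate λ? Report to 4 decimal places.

With a Gamma(shape α, rate β) prior, the Poisson likelihood is conjugate: the posterior is Gamma(α + ΣXᵢ, β + n).
After batch 1: Gamma(α+S, β+n) = Gamma(3.3+70, 0.5+7) = Gamma(73.3, 7.5).
After batch 2: Gamma(α+S, β+n) = Gamma(73.3+69, 7.5+8) = Gamma(142.3, 15.5).
Var = α/β² = 142.3/15.5² = 0.5923.

0.5923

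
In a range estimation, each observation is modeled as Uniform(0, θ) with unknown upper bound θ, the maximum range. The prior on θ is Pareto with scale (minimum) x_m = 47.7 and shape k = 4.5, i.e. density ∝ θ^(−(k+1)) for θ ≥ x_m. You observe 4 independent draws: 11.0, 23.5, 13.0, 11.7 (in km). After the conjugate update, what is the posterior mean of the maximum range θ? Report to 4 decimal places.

54.0600

A Pareto(scale x_m, shape k) prior on the upper bound θ of Uniform(0, θ) is conjugate: posterior is Pareto(max(x_m, max xᵢ), k + n).
Sample maximum = 23.5; prior scale x_m = 47.7 → posterior scale = max = 47.7.
Posterior shape = 4.5 + 4 = 8.5.
E[θ|data] = k·x_m/(k−1) = 8.5·47.7/7.5 = 54.0600.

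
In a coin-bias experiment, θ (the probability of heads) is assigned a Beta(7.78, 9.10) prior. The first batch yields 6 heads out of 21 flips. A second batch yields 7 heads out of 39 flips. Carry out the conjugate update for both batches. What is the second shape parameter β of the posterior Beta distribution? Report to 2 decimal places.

56.10

The Beta prior is conjugate to a Binomial/Bernoulli likelihood; the update adds successes to α and failures to β.
After batch 1: Beta(7.78+6, 9.10+15) = Beta(13.78, 24.10).
After batch 2: Beta(13.78+7, 24.10+32) = Beta(20.78, 56.10).
Posterior β = 56.10.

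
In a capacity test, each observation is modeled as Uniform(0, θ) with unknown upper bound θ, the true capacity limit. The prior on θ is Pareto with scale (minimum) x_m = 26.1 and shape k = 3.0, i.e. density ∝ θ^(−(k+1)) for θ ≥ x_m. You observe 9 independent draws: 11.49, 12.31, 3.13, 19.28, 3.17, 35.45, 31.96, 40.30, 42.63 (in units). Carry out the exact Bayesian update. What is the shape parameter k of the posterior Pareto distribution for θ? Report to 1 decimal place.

A Pareto(scale x_m, shape k) prior on the upper bound θ of Uniform(0, θ) is conjugate: posterior is Pareto(max(x_m, max xᵢ), k + n).
Sample maximum = 42.63; prior scale x_m = 26.1 → posterior scale = max = 42.63.
Posterior shape = 3.0 + 9 = 12.0.
Posterior shape k = 12.0.

12.0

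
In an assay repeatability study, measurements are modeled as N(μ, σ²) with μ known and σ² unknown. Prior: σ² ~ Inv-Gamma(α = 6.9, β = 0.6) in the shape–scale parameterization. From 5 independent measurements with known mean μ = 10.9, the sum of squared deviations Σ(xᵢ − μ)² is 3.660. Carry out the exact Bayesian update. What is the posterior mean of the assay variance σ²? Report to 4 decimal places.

With known mean μ and an Inverse-Gamma(α, β) prior on σ², the Normal likelihood is conjugate: posterior is Inv-Gamma(α + n/2, β + Σ(xᵢ−μ)²/2).
Posterior: Inv-Gamma(6.9 + 5/2, 0.6 + 3.660/2) = Inv-Gamma(9.40, 2.4300).
E[σ²|data] = β/(α−1) = 2.4300/8.40 = 0.2893.

0.2893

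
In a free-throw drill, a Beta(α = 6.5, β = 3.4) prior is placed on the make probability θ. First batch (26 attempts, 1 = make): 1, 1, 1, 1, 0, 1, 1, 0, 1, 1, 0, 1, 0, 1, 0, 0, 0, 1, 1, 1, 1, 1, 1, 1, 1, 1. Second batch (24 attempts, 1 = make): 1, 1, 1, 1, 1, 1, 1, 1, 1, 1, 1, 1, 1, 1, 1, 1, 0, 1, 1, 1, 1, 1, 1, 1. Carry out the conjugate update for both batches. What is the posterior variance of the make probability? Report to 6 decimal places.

0.002530

The Beta prior is conjugate to a Binomial/Bernoulli likelihood; the update adds successes to α and failures to β.
After batch 1: Beta(6.5+19, 3.4+7) = Beta(25.5, 10.4).
After batch 2: Beta(25.5+23, 10.4+1) = Beta(48.5, 11.4).
Var = αβ/((α+β)²(α+β+1)) = 48.5·11.4/(59.9²·60.9) = 0.002530.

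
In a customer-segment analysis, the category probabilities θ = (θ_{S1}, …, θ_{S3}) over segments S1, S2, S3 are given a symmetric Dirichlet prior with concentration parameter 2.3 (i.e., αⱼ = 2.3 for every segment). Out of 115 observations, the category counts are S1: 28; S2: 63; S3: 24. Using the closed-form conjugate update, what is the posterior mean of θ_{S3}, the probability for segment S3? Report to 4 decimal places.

0.2158

The Dirichlet prior is conjugate to the Multinomial likelihood: each posterior αⱼ = prior αⱼ + observed count nⱼ.
Posterior concentration: (30.3, 65.3, 26.3), total = 121.9.
E[θ_{S3}|data] = α_{S3}/Σα = 26.3/121.9 = 0.2158.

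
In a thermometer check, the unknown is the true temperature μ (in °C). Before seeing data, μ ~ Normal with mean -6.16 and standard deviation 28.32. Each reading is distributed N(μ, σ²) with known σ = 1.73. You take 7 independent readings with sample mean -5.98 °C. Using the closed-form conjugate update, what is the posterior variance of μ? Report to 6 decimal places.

0.427329

For Normal data with known variance σ², a Normal(μ₀, σ₀²) prior on μ is conjugate. Posterior precision = 1/σ₀² + n/σ²; posterior mean is the precision-weighted average of μ₀ and x̄.
σ₀² = 28.32² = 802.0224, σ² = 1.73² = 2.9929; σ² + n·σ₀² = 2.9929 + 7·802.0224 = 5617.1497.
Posterior precision = 1/σ₀² + n/σ² = 1/802.0224 + 7/2.9929 = (σ² + n·σ₀²)/(σ₀²σ²) = 5617.1497/(802.0224·2.9929); posterior variance σₙ² = σ₀²σ²/(σ² + n·σ₀²) = 802.0224·2.9929/5617.1497 = 0.427329.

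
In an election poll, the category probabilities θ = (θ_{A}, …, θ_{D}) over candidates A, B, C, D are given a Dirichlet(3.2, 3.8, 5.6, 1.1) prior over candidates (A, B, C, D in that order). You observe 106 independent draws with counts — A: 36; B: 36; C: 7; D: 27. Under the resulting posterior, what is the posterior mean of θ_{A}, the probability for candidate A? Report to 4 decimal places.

0.3275

The Dirichlet prior is conjugate to the Multinomial likelihood: each posterior αⱼ = prior αⱼ + observed count nⱼ.
Posterior concentration: (39.2, 39.8, 12.6, 28.1), total = 119.7.
E[θ_{A}|data] = α_{A}/Σα = 39.2/119.7 = 0.3275.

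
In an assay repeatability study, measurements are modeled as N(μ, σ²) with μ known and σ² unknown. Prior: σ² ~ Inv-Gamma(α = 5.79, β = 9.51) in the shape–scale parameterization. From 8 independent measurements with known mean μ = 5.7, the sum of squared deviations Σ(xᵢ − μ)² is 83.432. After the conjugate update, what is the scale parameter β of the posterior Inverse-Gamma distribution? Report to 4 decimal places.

With known mean μ and an Inverse-Gamma(α, β) prior on σ², the Normal likelihood is conjugate: posterior is Inv-Gamma(α + n/2, β + Σ(xᵢ−μ)²/2).
Posterior: Inv-Gamma(5.79 + 8/2, 9.51 + 83.432/2) = Inv-Gamma(9.79, 51.2260).
Posterior β = 51.2260.

51.2260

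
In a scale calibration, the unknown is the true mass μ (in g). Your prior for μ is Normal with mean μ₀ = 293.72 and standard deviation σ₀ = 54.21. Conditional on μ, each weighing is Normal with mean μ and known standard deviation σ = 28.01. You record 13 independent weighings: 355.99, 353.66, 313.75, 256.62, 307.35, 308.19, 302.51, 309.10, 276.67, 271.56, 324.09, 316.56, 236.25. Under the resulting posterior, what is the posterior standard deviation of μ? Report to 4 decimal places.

For Normal data with known variance σ², a Normal(μ₀, σ₀²) prior on μ is conjugate. Posterior precision = 1/σ₀² + n/σ²; posterior mean is the precision-weighted average of μ₀ and x̄.
σ₀² = 54.21² = 2938.7241, σ² = 28.01² = 784.5601; σ² + n·σ₀² = 784.5601 + 13·2938.7241 = 38987.9734.
Posterior precision = 1/σ₀² + n/σ² = 1/2938.7241 + 13/784.5601 = (σ² + n·σ₀²)/(σ₀²σ²) = 38987.9734/(2938.7241·784.5601); posterior variance σₙ² = σ₀²σ²/(σ² + n·σ₀²) = 2938.7241·784.5601/38987.9734 = 59.136330.
Posterior SD = √σₙ² = √(2938.7241·784.5601/38987.9734) = 7.6900.

7.6900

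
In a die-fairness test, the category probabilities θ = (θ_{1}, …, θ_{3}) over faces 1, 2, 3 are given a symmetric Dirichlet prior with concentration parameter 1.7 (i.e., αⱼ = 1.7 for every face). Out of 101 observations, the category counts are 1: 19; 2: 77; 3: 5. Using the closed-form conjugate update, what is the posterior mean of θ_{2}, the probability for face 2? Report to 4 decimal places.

0.7418

The Dirichlet prior is conjugate to the Multinomial likelihood: each posterior αⱼ = prior αⱼ + observed count nⱼ.
Posterior concentration: (20.7, 78.7, 6.7), total = 106.1.
E[θ_{2}|data] = α_{2}/Σα = 78.7/106.1 = 0.7418.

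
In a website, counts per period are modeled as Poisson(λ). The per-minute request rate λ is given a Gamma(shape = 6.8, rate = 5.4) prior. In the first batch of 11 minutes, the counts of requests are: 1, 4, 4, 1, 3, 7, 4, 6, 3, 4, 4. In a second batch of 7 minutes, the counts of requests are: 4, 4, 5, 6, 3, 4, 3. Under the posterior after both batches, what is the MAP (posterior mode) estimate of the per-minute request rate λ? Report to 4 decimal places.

3.2393

With a Gamma(shape α, rate β) prior, the Poisson likelihood is conjugate: the posterior is Gamma(α + ΣXᵢ, β + n).
Batch 1: sum of counts S = 41 over n = 11 minutes.
After batch 1: Gamma(α+S, β+n) = Gamma(6.8+41, 5.4+11) = Gamma(47.8, 16.4).
Batch 2: sum of counts S = 29 over n = 7 minutes.
After batch 2: Gamma(α+S, β+n) = Gamma(47.8+29, 16.4+7) = Gamma(76.8, 23.4).
Mode of Gamma(α,β) for α≥1 is (α−1)/β = 75.8/23.4 = 3.2393.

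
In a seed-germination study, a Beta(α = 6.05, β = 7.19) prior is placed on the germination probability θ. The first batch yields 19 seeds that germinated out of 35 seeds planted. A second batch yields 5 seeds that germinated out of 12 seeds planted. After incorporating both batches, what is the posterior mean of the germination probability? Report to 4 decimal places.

0.4988

The Beta prior is conjugate to a Binomial/Bernoulli likelihood; the update adds successes to α and failures to β.
After batch 1: Beta(6.05+19, 7.19+16) = Beta(25.05, 23.19).
After batch 2: Beta(25.05+5, 23.19+7) = Beta(30.05, 30.19).
Posterior mean = α/(α+β) = 30.05/60.24 = 0.4988.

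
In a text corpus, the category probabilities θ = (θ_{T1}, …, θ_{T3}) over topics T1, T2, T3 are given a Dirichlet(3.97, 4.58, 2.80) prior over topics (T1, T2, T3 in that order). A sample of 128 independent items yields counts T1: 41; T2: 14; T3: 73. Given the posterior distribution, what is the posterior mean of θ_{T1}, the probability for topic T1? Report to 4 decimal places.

0.3227

The Dirichlet prior is conjugate to the Multinomial likelihood: each posterior αⱼ = prior αⱼ + observed count nⱼ.
Posterior concentration: (44.97, 18.58, 75.80), total = 139.35.
E[θ_{T1}|data] = α_{T1}/Σα = 44.97/139.35 = 0.3227.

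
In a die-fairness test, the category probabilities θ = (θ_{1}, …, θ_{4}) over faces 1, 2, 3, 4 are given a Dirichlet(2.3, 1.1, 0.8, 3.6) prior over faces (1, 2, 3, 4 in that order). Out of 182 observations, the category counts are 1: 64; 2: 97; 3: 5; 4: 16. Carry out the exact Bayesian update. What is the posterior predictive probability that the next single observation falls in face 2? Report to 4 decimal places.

0.5169

The Dirichlet prior is conjugate to the Multinomial likelihood: each posterior αⱼ = prior αⱼ + observed count nⱼ.
Posterior concentration: (66.3, 98.1, 5.8, 19.6), total = 189.8.
P(next = 2 | data) = α_{2}/Σα = 0.5169.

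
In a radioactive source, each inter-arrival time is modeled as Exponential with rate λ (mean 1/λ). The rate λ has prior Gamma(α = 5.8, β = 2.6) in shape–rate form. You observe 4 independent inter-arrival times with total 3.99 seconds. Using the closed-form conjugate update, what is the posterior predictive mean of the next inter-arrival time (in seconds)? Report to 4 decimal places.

0.7489

With a Gamma(shape α, rate β) prior on the exponential rate λ, the posterior after n observations with total T = Σxᵢ is Gamma(α+n, β+T).
Posterior: Gamma(5.8+4, 2.6+3.99) = Gamma(9.8, 6.59).
The predictive distribution for the next observation is Lomax; its mean is β/(α−1) = 6.59/8.8 = 0.7489.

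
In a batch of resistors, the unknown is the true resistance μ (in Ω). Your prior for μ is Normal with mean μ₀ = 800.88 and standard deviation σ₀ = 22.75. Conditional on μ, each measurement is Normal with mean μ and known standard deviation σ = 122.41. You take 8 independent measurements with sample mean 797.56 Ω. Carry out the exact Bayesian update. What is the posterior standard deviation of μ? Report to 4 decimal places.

For Normal data with known variance σ², a Normal(μ₀, σ₀²) prior on μ is conjugate. Posterior precision = 1/σ₀² + n/σ²; posterior mean is the precision-weighted average of μ₀ and x̄.
σ₀² = 22.75² = 517.5625, σ² = 122.41² = 14984.2081; σ² + n·σ₀² = 14984.2081 + 8·517.5625 = 19124.7081.
Posterior precision = 1/σ₀² + n/σ² = 1/517.5625 + 8/14984.2081 = (σ² + n·σ₀²)/(σ₀²σ²) = 19124.7081/(517.5625·14984.2081); posterior variance σₙ² = σ₀²σ²/(σ² + n·σ₀²) = 517.5625·14984.2081/19124.7081 = 405.510200.
Posterior SD = √σₙ² = √(517.5625·14984.2081/19124.7081) = 20.1373.

20.1373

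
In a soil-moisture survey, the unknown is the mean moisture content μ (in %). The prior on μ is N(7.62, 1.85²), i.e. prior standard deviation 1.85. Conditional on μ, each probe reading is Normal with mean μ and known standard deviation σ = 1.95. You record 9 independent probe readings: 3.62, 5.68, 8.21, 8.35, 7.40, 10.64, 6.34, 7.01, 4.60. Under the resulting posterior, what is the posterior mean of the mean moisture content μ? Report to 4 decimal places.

For Normal data with known variance σ², a Normal(μ₀, σ₀²) prior on μ is conjugate. Posterior precision = 1/σ₀² + n/σ²; posterior mean is the precision-weighted average of μ₀ and x̄.
Σxᵢ = 3.62 + 5.68 + 8.21 + 8.35 + 7.40 + 10.64 + 6.34 + 7.01 + 4.60 = 61.85, so n·x̄ = 61.85.
σ₀² = 1.85² = 3.4225, σ² = 1.95² = 3.8025; σ² + n·σ₀² = 3.8025 + 9·3.4225 = 34.605.
Posterior mean = (μ₀/σ₀² + n·x̄/σ²)/(1/σ₀² + n/σ²) = (σ²·μ₀ + σ₀²·n·x̄)/(σ² + n·σ₀²) = (3.8025·7.62 + 3.4225·61.85)/34.605 = 240.656675/34.605 = 6.9544.

6.9544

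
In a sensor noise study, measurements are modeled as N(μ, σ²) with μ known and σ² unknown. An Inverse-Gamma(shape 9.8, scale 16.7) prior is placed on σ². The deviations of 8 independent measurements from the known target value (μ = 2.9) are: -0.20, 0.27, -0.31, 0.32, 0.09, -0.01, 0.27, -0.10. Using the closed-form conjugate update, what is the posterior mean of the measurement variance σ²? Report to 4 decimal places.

1.3204

With known mean μ and an Inverse-Gamma(α, β) prior on σ², the Normal likelihood is conjugate: posterior is Inv-Gamma(α + n/2, β + Σ(xᵢ−μ)²/2).
Σ(xᵢ−μ)² = (-0.20)² + (0.27)² + (-0.31)² + (0.32)² + (0.09)² + (-0.01)² + (0.27)² + (-0.10)² = 0.4025.
Posterior: Inv-Gamma(9.8 + 8/2, 16.7 + 0.4025/2) = Inv-Gamma(13.80, 16.90125).
E[σ²|data] = β/(α−1) = 16.90125/12.80 = 1.3204.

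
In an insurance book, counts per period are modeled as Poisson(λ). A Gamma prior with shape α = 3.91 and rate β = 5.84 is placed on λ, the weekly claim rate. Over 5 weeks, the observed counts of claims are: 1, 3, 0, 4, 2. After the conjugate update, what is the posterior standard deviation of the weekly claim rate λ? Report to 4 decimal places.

0.3441

With a Gamma(shape α, rate β) prior, the Poisson likelihood is conjugate: the posterior is Gamma(α + ΣXᵢ, β + n).
Sum of counts S = 10 over n = 5 weeks.
Posterior: Gamma(α+S, β+n) = Gamma(3.91+10, 5.84+5) = Gamma(13.91, 10.84).
SD = √α/β = √13.91/10.84 = 0.3441.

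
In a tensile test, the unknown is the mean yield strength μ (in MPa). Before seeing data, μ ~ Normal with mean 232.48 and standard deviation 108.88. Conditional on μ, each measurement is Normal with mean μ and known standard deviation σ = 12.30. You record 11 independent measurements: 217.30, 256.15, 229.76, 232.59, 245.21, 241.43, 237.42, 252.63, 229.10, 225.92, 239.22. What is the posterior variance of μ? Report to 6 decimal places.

For Normal data with known variance σ², a Normal(μ₀, σ₀²) prior on μ is conjugate. Posterior precision = 1/σ₀² + n/σ²; posterior mean is the precision-weighted average of μ₀ and x̄.
σ₀² = 108.88² = 11854.8544, σ² = 12.30² = 151.29; σ² + n·σ₀² = 151.29 + 11·11854.8544 = 130554.6884.
Posterior precision = 1/σ₀² + n/σ² = 1/11854.8544 + 11/151.29 = (σ² + n·σ₀²)/(σ₀²σ²) = 130554.6884/(11854.8544·151.29); posterior variance σₙ² = σ₀²σ²/(σ² + n·σ₀²) = 11854.8544·151.29/130554.6884 = 13.737698.

13.737698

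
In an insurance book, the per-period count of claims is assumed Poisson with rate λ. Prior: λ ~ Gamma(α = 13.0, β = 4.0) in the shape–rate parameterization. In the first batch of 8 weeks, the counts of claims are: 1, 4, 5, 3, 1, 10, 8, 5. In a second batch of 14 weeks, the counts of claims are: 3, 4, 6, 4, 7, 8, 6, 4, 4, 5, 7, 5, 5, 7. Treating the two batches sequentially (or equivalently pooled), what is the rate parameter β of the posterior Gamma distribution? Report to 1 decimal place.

26.0

With a Gamma(shape α, rate β) prior, the Poisson likelihood is conjugate: the posterior is Gamma(α + ΣXᵢ, β + n).
Batch 1: sum of counts S = 37 over n = 8 weeks.
After batch 1: Gamma(α+S, β+n) = Gamma(13.0+37, 4.0+8) = Gamma(50.0, 12.0).
Batch 2: sum of counts S = 75 over n = 14 weeks.
After batch 2: Gamma(α+S, β+n) = Gamma(50.0+75, 12.0+14) = Gamma(125.0, 26.0).
Posterior β = 26.0.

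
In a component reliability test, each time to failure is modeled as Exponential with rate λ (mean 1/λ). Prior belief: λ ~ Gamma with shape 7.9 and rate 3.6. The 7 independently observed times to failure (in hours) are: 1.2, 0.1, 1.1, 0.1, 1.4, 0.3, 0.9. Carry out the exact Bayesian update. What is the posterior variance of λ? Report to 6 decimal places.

0.196856

With a Gamma(shape α, rate β) prior on the exponential rate λ, the posterior after n observations with total T = Σxᵢ is Gamma(α+n, β+T).
Sum of observations T = 5.1 hours; n = 7.
Posterior: Gamma(7.9+7, 3.6+5.1) = Gamma(14.9, 8.7).
Var = α/β² = 0.196856.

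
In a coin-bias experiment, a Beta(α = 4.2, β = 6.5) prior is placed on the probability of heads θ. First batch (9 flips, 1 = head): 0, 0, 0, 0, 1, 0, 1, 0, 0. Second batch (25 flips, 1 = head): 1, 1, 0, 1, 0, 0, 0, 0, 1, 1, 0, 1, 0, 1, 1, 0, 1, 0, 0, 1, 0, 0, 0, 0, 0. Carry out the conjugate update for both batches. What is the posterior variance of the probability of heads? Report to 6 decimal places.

The Beta prior is conjugate to a Binomial/Bernoulli likelihood; the update adds successes to α and failures to β.
After batch 1: Beta(4.2+2, 6.5+7) = Beta(6.2, 13.5).
After batch 2: Beta(6.2+10, 13.5+15) = Beta(16.2, 28.5).
Var = αβ/((α+β)²(α+β+1)) = 16.2·28.5/(44.7²·45.7) = 0.005056.

0.005056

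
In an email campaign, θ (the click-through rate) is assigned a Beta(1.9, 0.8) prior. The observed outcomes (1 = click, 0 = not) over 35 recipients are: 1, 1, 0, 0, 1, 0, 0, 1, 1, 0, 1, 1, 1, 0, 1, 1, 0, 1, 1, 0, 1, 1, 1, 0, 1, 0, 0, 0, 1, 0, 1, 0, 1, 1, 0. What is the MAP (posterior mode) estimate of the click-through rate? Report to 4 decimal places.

0.5854

The Beta prior is conjugate to a Binomial/Bernoulli likelihood; the update adds successes to α and failures to β.
Posterior: Beta(α+k, β+n−k) = Beta(1.9+20, 0.8+15) = Beta(21.9, 15.8).
Mode of Beta(a,b) for a,b>1 is (a−1)/(a+b−2) = 20.9/35.7 = 0.5854.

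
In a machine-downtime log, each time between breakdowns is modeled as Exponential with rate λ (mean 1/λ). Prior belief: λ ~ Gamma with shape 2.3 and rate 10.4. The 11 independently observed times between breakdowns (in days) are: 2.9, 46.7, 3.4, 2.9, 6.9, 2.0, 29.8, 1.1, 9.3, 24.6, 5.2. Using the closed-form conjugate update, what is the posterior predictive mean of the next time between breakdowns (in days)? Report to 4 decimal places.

With a Gamma(shape α, rate β) prior on the exponential rate λ, the posterior after n observations with total T = Σxᵢ is Gamma(α+n, β+T).
Sum of observations T = 134.8 days; n = 11.
Posterior: Gamma(2.3+11, 10.4+134.8) = Gamma(13.3, 145.2).
The predictive distribution for the next observation is Lomax; its mean is β/(α−1) = 145.2/12.3 = 11.8049.

11.8049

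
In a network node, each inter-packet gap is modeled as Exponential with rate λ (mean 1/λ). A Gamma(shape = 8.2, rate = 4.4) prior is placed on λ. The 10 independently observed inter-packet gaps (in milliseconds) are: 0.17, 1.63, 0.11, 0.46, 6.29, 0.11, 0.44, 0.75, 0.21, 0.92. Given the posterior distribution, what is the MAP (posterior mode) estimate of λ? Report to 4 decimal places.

With a Gamma(shape α, rate β) prior on the exponential rate λ, the posterior after n observations with total T = Σxᵢ is Gamma(α+n, β+T).
Sum of observations T = 11.09 milliseconds; n = 10.
Posterior: Gamma(8.2+10, 4.4+11.09) = Gamma(18.2, 15.49).
Mode = (α−1)/β = 1.1104.

1.1104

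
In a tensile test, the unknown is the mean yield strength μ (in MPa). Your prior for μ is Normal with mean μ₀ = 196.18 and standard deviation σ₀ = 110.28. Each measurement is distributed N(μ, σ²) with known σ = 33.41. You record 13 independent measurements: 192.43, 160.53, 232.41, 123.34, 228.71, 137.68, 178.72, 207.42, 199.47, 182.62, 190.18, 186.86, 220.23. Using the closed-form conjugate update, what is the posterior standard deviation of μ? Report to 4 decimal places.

For Normal data with known variance σ², a Normal(μ₀, σ₀²) prior on μ is conjugate. Posterior precision = 1/σ₀² + n/σ²; posterior mean is the precision-weighted average of μ₀ and x̄.
σ₀² = 110.28² = 12161.6784, σ² = 33.41² = 1116.2281; σ² + n·σ₀² = 1116.2281 + 13·12161.6784 = 159218.0473.
Posterior precision = 1/σ₀² + n/σ² = 1/12161.6784 + 13/1116.2281 = (σ² + n·σ₀²)/(σ₀²σ²) = 159218.0473/(12161.6784·1116.2281); posterior variance σₙ² = σ₀²σ²/(σ² + n·σ₀²) = 12161.6784·1116.2281/159218.0473 = 85.261736.
Posterior SD = √σₙ² = √(12161.6784·1116.2281/159218.0473) = 9.2337.

9.2337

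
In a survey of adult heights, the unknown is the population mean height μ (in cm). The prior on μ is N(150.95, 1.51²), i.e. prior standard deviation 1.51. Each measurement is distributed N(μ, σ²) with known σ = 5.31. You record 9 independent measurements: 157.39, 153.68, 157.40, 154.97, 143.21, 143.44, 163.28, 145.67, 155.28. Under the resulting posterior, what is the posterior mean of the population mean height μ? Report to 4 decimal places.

For Normal data with known variance σ², a Normal(μ₀, σ₀²) prior on μ is conjugate. Posterior precision = 1/σ₀² + n/σ²; posterior mean is the precision-weighted average of μ₀ and x̄.
Σxᵢ = 157.39 + 153.68 + 157.40 + 154.97 + 143.21 + 143.44 + 163.28 + 145.67 + 155.28 = 1374.32, so n·x̄ = 1374.32.
σ₀² = 1.51² = 2.2801, σ² = 5.31² = 28.1961; σ² + n·σ₀² = 28.1961 + 9·2.2801 = 48.717.
Posterior mean = (μ₀/σ₀² + n·x̄/σ²)/(1/σ₀² + n/σ²) = (σ²·μ₀ + σ₀²·n·x̄)/(σ² + n·σ₀²) = (28.1961·150.95 + 2.2801·1374.32)/48.717 = 7389.788327/48.717 = 151.6881.

151.6881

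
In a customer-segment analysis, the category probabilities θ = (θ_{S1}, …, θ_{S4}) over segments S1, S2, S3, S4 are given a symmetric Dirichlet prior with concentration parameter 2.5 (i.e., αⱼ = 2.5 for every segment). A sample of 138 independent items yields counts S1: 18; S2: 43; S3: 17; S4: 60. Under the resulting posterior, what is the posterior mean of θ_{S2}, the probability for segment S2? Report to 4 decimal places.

The Dirichlet prior is conjugate to the Multinomial likelihood: each posterior αⱼ = prior αⱼ + observed count nⱼ.
Posterior concentration: (20.5, 45.5, 19.5, 62.5), total = 148.0.
E[θ_{S2}|data] = α_{S2}/Σα = 45.5/148.0 = 0.3074.

0.3074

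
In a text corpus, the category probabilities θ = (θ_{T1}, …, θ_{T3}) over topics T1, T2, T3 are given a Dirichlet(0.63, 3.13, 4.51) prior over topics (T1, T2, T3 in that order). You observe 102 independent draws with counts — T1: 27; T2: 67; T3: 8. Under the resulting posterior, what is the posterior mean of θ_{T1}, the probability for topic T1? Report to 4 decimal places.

The Dirichlet prior is conjugate to the Multinomial likelihood: each posterior αⱼ = prior αⱼ + observed count nⱼ.
Posterior concentration: (27.63, 70.13, 12.51), total = 110.27.
E[θ_{T1}|data] = α_{T1}/Σα = 27.63/110.27 = 0.2506.

0.2506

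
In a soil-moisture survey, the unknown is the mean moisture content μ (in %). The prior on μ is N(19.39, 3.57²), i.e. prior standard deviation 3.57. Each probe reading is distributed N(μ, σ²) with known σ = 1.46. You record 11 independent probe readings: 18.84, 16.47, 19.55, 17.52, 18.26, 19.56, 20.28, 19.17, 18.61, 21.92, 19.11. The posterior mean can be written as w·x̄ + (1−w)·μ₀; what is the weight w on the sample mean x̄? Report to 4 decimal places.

For Normal data with known variance σ², a Normal(μ₀, σ₀²) prior on μ is conjugate. Posterior precision = 1/σ₀² + n/σ²; posterior mean is the precision-weighted average of μ₀ and x̄.
σ₀² = 3.57² = 12.7449, σ² = 1.46² = 2.1316. Prior precision 1/σ₀² = 1/12.7449; data precision n/σ² = 11/2.1316.
w = (n/σ²)/(1/σ₀² + n/σ²) = n·σ₀²/(σ² + n·σ₀²) = 11·12.7449/(2.1316 + 11·12.7449) = 140.1939/142.3255 = 0.9850.

0.9850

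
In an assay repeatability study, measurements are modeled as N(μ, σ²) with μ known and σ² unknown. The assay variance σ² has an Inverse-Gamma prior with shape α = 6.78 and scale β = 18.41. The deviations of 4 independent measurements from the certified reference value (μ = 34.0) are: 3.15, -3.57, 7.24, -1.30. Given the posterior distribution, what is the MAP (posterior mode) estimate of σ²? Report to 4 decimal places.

With known mean μ and an Inverse-Gamma(α, β) prior on σ², the Normal likelihood is conjugate: posterior is Inv-Gamma(α + n/2, β + Σ(xᵢ−μ)²/2).
Σ(xᵢ−μ)² = (3.15)² + (-3.57)² + (7.24)² + (-1.30)² = 76.7750.
Posterior: Inv-Gamma(6.78 + 4/2, 18.41 + 76.7750/2) = Inv-Gamma(8.78, 56.79750).
Mode = β/(α+1) = 56.79750/9.78 = 5.8075.

5.8075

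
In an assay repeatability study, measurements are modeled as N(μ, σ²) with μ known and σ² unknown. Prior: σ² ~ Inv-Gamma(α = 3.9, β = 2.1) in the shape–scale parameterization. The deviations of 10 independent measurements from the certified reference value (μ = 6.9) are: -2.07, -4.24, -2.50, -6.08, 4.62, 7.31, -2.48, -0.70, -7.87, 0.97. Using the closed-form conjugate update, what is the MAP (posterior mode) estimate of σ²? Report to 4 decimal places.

10.8069

With known mean μ and an Inverse-Gamma(α, β) prior on σ², the Normal likelihood is conjugate: posterior is Inv-Gamma(α + n/2, β + Σ(xᵢ−μ)²/2).
Σ(xᵢ−μ)² = (-2.07)² + (-4.24)² + (-2.50)² + (-6.08)² + (4.62)² + (7.31)² + (-2.48)² + (-0.70)² + (-7.87)² + (0.97)² = 209.7776.
Posterior: Inv-Gamma(3.9 + 10/2, 2.1 + 209.7776/2) = Inv-Gamma(8.90, 106.98880).
Mode = β/(α+1) = 106.98880/9.90 = 10.8069.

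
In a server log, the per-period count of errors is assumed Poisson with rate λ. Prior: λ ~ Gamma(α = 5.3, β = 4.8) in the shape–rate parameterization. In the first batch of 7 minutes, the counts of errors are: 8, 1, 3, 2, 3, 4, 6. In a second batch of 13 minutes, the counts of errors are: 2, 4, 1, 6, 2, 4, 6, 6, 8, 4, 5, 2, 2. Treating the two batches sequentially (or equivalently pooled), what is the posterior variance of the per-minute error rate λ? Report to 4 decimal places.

With a Gamma(shape α, rate β) prior, the Poisson likelihood is conjugate: the posterior is Gamma(α + ΣXᵢ, β + n).
Batch 1: sum of counts S = 27 over n = 7 minutes.
After batch 1: Gamma(α+S, β+n) = Gamma(5.3+27, 4.8+7) = Gamma(32.3, 11.8).
Batch 2: sum of counts S = 52 over n = 13 minutes.
After batch 2: Gamma(α+S, β+n) = Gamma(32.3+52, 11.8+13) = Gamma(84.3, 24.8).
Var = α/β² = 84.3/24.8² = 0.1371.

0.1371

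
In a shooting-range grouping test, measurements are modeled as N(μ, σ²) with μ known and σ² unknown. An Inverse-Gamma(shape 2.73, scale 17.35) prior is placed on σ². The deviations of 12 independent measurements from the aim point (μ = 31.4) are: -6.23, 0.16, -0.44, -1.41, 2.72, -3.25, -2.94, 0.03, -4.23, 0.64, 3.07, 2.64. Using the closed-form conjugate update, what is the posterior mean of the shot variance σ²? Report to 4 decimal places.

8.8630

With known mean μ and an Inverse-Gamma(α, β) prior on σ², the Normal likelihood is conjugate: posterior is Inv-Gamma(α + n/2, β + Σ(xᵢ−μ)²/2).
Σ(xᵢ−μ)² = (-6.23)² + (0.16)² + (-0.44)² + (-1.41)² + (2.72)² + (-3.25)² + (-2.94)² + (0.03)² + (-4.23)² + (0.64)² + (3.07)² + (2.64)² = 102.3226.
Posterior: Inv-Gamma(2.73 + 12/2, 17.35 + 102.3226/2) = Inv-Gamma(8.73, 68.51130).
E[σ²|data] = β/(α−1) = 68.51130/7.73 = 8.8630.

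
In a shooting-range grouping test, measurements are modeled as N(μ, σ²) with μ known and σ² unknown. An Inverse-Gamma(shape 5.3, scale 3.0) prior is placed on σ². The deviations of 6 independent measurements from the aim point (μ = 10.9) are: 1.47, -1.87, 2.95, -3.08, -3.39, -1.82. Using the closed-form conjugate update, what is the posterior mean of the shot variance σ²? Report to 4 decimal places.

3.0583

With known mean μ and an Inverse-Gamma(α, β) prior on σ², the Normal likelihood is conjugate: posterior is Inv-Gamma(α + n/2, β + Σ(xᵢ−μ)²/2).
Σ(xᵢ−μ)² = (1.47)² + (-1.87)² + (2.95)² + (-3.08)² + (-3.39)² + (-1.82)² = 38.6512.
Posterior: Inv-Gamma(5.3 + 6/2, 3.0 + 38.6512/2) = Inv-Gamma(8.30, 22.32560).
E[σ²|data] = β/(α−1) = 22.32560/7.30 = 3.0583.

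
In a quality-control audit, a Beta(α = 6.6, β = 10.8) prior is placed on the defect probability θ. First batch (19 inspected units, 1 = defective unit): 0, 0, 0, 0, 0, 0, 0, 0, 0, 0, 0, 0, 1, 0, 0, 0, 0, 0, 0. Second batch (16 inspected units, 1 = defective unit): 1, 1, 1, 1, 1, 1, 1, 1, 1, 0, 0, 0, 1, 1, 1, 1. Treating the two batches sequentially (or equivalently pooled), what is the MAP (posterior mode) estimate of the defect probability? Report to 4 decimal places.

The Beta prior is conjugate to a Binomial/Bernoulli likelihood; the update adds successes to α and failures to β.
After batch 1: Beta(6.6+1, 10.8+18) = Beta(7.6, 28.8).
After batch 2: Beta(7.6+13, 28.8+3) = Beta(20.6, 31.8).
Mode of Beta(a,b) for a,b>1 is (a−1)/(a+b−2) = 19.6/50.4 = 0.3889.

0.3889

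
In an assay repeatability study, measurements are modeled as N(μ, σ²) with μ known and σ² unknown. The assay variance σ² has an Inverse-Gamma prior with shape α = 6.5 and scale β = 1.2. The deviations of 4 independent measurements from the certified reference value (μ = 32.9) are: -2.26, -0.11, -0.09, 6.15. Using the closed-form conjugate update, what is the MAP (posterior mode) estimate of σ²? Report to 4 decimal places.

2.3869

With known mean μ and an Inverse-Gamma(α, β) prior on σ², the Normal likelihood is conjugate: posterior is Inv-Gamma(α + n/2, β + Σ(xᵢ−μ)²/2).
Σ(xᵢ−μ)² = (-2.26)² + (-0.11)² + (-0.09)² + (6.15)² = 42.9503.
Posterior: Inv-Gamma(6.5 + 4/2, 1.2 + 42.9503/2) = Inv-Gamma(8.50, 22.67515).
Mode = β/(α+1) = 22.67515/9.50 = 2.3869.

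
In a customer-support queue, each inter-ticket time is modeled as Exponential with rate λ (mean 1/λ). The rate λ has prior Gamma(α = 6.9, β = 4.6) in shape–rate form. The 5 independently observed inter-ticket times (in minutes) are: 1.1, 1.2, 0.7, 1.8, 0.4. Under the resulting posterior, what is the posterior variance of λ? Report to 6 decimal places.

0.123907

With a Gamma(shape α, rate β) prior on the exponential rate λ, the posterior after n observations with total T = Σxᵢ is Gamma(α+n, β+T).
Sum of observations T = 5.2 minutes; n = 5.
Posterior: Gamma(6.9+5, 4.6+5.2) = Gamma(11.9, 9.8).
Var = α/β² = 0.123907.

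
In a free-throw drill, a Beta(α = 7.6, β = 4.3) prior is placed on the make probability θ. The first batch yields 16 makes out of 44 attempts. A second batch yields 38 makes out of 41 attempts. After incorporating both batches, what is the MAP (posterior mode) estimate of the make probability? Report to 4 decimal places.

The Beta prior is conjugate to a Binomial/Bernoulli likelihood; the update adds successes to α and failures to β.
After batch 1: Beta(7.6+16, 4.3+28) = Beta(23.6, 32.3).
After batch 2: Beta(23.6+38, 32.3+3) = Beta(61.6, 35.3).
Mode of Beta(a,b) for a,b>1 is (a−1)/(a+b−2) = 60.6/94.9 = 0.6386.

0.6386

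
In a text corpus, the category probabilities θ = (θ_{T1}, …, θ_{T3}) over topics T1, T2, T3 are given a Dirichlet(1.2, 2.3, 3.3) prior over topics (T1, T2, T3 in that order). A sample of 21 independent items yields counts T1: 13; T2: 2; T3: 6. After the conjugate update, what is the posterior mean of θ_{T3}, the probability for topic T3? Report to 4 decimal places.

0.3345

The Dirichlet prior is conjugate to the Multinomial likelihood: each posterior αⱼ = prior αⱼ + observed count nⱼ.
Posterior concentration: (14.2, 4.3, 9.3), total = 27.8.
E[θ_{T3}|data] = α_{T3}/Σα = 9.3/27.8 = 0.3345.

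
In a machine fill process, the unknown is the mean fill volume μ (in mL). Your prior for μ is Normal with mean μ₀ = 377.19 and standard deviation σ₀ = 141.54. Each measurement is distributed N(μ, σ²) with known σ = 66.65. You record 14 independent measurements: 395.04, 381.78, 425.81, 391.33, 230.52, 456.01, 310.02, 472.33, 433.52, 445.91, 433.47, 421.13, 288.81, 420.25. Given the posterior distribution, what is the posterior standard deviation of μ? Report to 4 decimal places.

17.6736

For Normal data with known variance σ², a Normal(μ₀, σ₀²) prior on μ is conjugate. Posterior precision = 1/σ₀² + n/σ²; posterior mean is the precision-weighted average of μ₀ and x̄.
σ₀² = 141.54² = 20033.5716, σ² = 66.65² = 4442.2225; σ² + n·σ₀² = 4442.2225 + 14·20033.5716 = 284912.2249.
Posterior precision = 1/σ₀² + n/σ² = 1/20033.5716 + 14/4442.2225 = (σ² + n·σ₀²)/(σ₀²σ²) = 284912.2249/(20033.5716·4442.2225); posterior variance σₙ² = σ₀²σ²/(σ² + n·σ₀²) = 20033.5716·4442.2225/284912.2249 = 312.354384.
Posterior SD = √σₙ² = √(20033.5716·4442.2225/284912.2249) = 17.6736.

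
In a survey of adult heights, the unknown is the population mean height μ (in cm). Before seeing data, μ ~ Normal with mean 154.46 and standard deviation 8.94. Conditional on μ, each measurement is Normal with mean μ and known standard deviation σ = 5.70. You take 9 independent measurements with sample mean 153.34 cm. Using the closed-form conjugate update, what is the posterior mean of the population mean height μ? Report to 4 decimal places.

For Normal data with known variance σ², a Normal(μ₀, σ₀²) prior on μ is conjugate. Posterior precision = 1/σ₀² + n/σ²; posterior mean is the precision-weighted average of μ₀ and x̄.
n·x̄ = 9·153.34 = 1380.06.
σ₀² = 8.94² = 79.9236, σ² = 5.70² = 32.49; σ² + n·σ₀² = 32.49 + 9·79.9236 = 751.8024.
Posterior mean = (μ₀/σ₀² + n·x̄/σ²)/(1/σ₀² + n/σ²) = (σ²·μ₀ + σ₀²·n·x̄)/(σ² + n·σ₀²) = (32.49·154.46 + 79.9236·1380.06)/751.8024 = 115317.768816/751.8024 = 153.3884.

153.3884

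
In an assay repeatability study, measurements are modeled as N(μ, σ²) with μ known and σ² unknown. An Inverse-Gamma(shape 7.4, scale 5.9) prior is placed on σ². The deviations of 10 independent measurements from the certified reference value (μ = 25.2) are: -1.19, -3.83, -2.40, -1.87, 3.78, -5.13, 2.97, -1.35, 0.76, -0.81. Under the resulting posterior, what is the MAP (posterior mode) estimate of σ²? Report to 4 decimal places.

With known mean μ and an Inverse-Gamma(α, β) prior on σ², the Normal likelihood is conjugate: posterior is Inv-Gamma(α + n/2, β + Σ(xᵢ−μ)²/2).
Σ(xᵢ−μ)² = (-1.19)² + (-3.83)² + (-2.40)² + (-1.87)² + (3.78)² + (-5.13)² + (2.97)² + (-1.35)² + (0.76)² + (-0.81)² = 77.8243.
Posterior: Inv-Gamma(7.4 + 10/2, 5.9 + 77.8243/2) = Inv-Gamma(12.40, 44.81215).
Mode = β/(α+1) = 44.81215/13.40 = 3.3442.

3.3442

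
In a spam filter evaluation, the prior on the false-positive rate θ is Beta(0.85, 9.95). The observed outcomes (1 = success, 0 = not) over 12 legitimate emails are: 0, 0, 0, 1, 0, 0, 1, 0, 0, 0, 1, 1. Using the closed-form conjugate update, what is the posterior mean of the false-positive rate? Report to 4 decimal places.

The Beta prior is conjugate to a Binomial/Bernoulli likelihood; the update adds successes to α and failures to β.
Posterior: Beta(α+k, β+n−k) = Beta(0.85+4, 9.95+8) = Beta(4.85, 17.95).
Posterior mean = α/(α+β) = 4.85/22.80 = 0.2127.

0.2127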